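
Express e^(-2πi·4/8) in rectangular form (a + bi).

ω_8^4 = e^(-2πi·4/8)
= cos(-2π·4/8) + i·sin(-2π·4/8)
= cos(-8π/8) + i·sin(-8π/8)

ω_8^4 = cos(-8π/8) + i·sin(-8π/8) = -1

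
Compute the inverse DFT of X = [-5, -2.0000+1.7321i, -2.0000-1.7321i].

x[n] = (1/3) Σ(k=0 to 2) X[k] · e^(2πikn/3)

Computing each x[n]:
x[0] = -3
x[1] = -2
x[2] = 0

x = [-3, -2, 0]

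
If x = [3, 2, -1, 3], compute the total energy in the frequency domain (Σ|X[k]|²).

Parseval: Σ|x[n]|² = (1/N)Σ|X[k]|², so Σ|X[k]|² = N·Σ|x[n]|² = 4·23.0000

Σ|X[k]|² = N·Σ|x[n]|² = 4·23.0000 = 92.0000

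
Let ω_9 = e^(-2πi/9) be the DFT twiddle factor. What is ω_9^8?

ω_9^8 = e^(-2πi·8/9)
= cos(-2π·8/9) + i·sin(-2π·8/9)
= cos(-16π/9) + i·sin(-16π/9)

ω_9^8 = cos(-16π/9) + i·sin(-16π/9) = 0.7660+0.6428i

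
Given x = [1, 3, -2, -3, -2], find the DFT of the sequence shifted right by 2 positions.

Time shift by 2: X_shifted[k] = ω_5^(2k) · X[k]
Shifted x = [-3, -2, 1, 3, -2]

DFT(x[n-2]) = [-3, -7.4721+1.1756i, 1.4721-1.9021i, 1.4721+1.9021i, -7.4721-1.1756i]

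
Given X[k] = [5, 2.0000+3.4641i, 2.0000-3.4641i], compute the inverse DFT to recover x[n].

x[n] = (1/3) Σ(k=0 to 2) X[k] · e^(2πikn/3)

Computing each x[n]:
x[0] = 3
x[1] = -1
x[2] = 3

x = [3, -1, 3]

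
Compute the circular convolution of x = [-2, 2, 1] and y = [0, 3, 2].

(x ⊛ y)[n] = Σ(m=0 to 2) x[m] · y[(n-m) mod 3]

Computing each output sample:
(x ⊛ y)[0] = 7
(x ⊛ y)[1] = -4
(x ⊛ y)[2] = 2

x ⊛ y = [7, -4, 2]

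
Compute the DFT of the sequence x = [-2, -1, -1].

X[k] = Σ(n=0 to 2) x[n] · ω_3^(nk)
where ω_3 = e^(-2πi/3)

Computing each X[k]:
X[0] = -4
X[1] = -1
X[2] = -1

X = [-4, -1, -1]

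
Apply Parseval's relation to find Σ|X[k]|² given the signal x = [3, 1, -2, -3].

Parseval: Σ|x[n]|² = (1/N)Σ|X[k]|², so Σ|X[k]|² = N·Σ|x[n]|² = 4·23.0000

Σ|X[k]|² = N·Σ|x[n]|² = 4·23.0000 = 92.0000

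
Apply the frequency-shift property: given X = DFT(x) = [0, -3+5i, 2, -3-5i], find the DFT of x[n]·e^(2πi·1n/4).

Modulation property: DFT(ω_4^(-1n)·x[n]) = X[(k-1) mod 4], so circularly shift X by 1 positions.

X[k-1] = [-3-5i, 0, -3+5i, 2]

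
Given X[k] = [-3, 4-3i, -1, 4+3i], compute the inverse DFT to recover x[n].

x[n] = (1/4) Σ(k=0 to 3) X[k] · e^(2πikn/4)

Computing each x[n]:
x[0] = 1
x[1] = 1
x[2] = -3
x[3] = -2

x = [1, 1, -3, -2]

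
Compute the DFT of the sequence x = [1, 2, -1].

X[k] = Σ(n=0 to 2) x[n] · ω_3^(nk)
where ω_3 = e^(-2πi/3)

Computing each X[k]:
X[0] = 2
X[1] = 0.5000-2.5981i
X[2] = 0.5000+2.5981i

X = [2, 0.5000-2.5981i, 0.5000+2.5981i]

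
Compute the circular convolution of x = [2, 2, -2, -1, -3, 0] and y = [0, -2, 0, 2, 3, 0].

(x ⊛ y)[n] = Σ(m=0 to 5) x[m] · y[(n-m) mod 6]

Computing each output sample:
(x ⊛ y)[0] = -8
(x ⊛ y)[1] = -13
(x ⊛ y)[2] = -13
(x ⊛ y)[3] = 8
(x ⊛ y)[4] = 12
(x ⊛ y)[5] = 8

x ⊛ y = [-8, -13, -13, 8, 12, 8]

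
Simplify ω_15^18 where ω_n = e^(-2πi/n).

Since ω_15^15 = 1, powers reduce modulo 15.
18 mod 15 = 3
So ω_15^18 = ω_15^3 = e^(-2πi·3/15)

ω_15^18 = ω_15^3 = 0.3090-0.9511i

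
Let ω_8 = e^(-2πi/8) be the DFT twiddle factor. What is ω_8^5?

ω_8^5 = e^(-2πi·5/8)
= cos(-2π·5/8) + i·sin(-2π·5/8)
= cos(-10π/8) + i·sin(-10π/8)

ω_8^5 = cos(-10π/8) + i·sin(-10π/8) = -0.7071+0.7071i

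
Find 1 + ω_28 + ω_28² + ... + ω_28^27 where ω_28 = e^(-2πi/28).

Sum of all nth roots of unity equals 0 for n > 1 (geometric series with r ≠ 1).

0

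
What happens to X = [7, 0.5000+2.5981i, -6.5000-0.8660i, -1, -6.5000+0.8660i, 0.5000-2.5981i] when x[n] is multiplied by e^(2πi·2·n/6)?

Modulation property: DFT(ω_6^(-2n)·x[n]) = X[(k-2) mod 6], so circularly shift X by 2 positions.

X[k-2] = [-6.5000+0.8660i, 0.5000-2.5981i, 7, 0.5000+2.5981i, -6.5000-0.8660i, -1]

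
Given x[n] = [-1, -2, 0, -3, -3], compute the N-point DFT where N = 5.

X[k] = Σ(n=0 to 4) x[n] · ω_5^(nk)
where ω_5 = e^(-2πi/5)

Computing each X[k]:
X[0] = -9
X[1] = -0.1180-2.7144i
X[2] = 2.1180+2.2654i
X[3] = 2.1180-2.2654i
X[4] = -0.1180+2.7144i

X = [-9, -0.1180-2.7144i, 2.1180+2.2654i, 2.1180-2.2654i, -0.1180+2.7144i]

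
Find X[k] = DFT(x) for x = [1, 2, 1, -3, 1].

X[k] = Σ(n=0 to 4) x[n] · ω_5^(nk)
where ω_5 = e^(-2πi/5)

Computing each X[k]:
X[0] = 2
X[1] = 3.5451-3.3022i
X[2] = -2.0451+3.2164i
X[3] = -2.0451-3.2164i
X[4] = 3.5451+3.3022i

X = [2, 3.5451-3.3022i, -2.0451+3.2164i, -2.0451-3.2164i, 3.5451+3.3022i]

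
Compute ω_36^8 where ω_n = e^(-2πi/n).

ω_36^8 = e^(-2πi·8/36)
= cos(-2π·8/36) + i·sin(-2π·8/36)
= cos(-16π/36) + i·sin(-16π/36)

ω_36^8 = cos(-16π/36) + i·sin(-16π/36) = 0.1736-0.9848i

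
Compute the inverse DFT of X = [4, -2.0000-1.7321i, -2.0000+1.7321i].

x[n] = (1/3) Σ(k=0 to 2) X[k] · e^(2πikn/3)

Computing each x[n]:
x[0] = 0
x[1] = 3
x[2] = 1

x = [0, 3, 1]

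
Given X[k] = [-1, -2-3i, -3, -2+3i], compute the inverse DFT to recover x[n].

x[n] = (1/4) Σ(k=0 to 3) X[k] · e^(2πikn/4)

Computing each x[n]:
x[0] = -2
x[1] = 2
x[2] = 0
x[3] = -1

x = [-2, 2, 0, -1]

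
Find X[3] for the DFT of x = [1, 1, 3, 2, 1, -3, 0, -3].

X[3] = Σ(n=0 to 7) x[n] · ω_8^(3n) where ω_8 = e^(-2πi/8)
= (1)·ω_8^0 + (1)·ω_8^3 + (3)·ω_8^6 + (2)·ω_8^9 + (1)·ω_8^12 + (-3)·ω_8^15 + (0)·ω_8^18 + (-3)·ω_8^21

X[3] = 0.7071-3.3640i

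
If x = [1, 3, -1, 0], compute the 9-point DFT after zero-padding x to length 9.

Original 4-point DFT: [3, 2-3i, -3, 2+3i]
Zero-padded 9-point DFT provides frequency interpolation.

DFT_9([x, 0, ...]) = [3, 3.1245-0.9436i, 2.4606-2.6124i, -3.4641i, -2.5851-1.6688i, -2.5851+1.6688i, 3.4641i, 2.4606+2.6124i, 3.1245+0.9436i]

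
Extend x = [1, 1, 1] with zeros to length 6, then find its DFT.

Original 3-point DFT: [3, 0, 0]
Zero-padded 6-point DFT provides frequency interpolation.

DFT_6([x, 0, ...]) = [3, 1.0000-1.7321i, 0, 1, 0, 1.0000+1.7321i]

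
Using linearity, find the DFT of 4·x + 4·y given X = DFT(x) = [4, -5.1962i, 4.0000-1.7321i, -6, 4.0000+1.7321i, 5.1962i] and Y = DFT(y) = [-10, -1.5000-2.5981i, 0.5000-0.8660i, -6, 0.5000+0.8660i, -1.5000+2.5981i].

By linearity: DFT(4x + 4y) = 4·DFT(x) + 4·DFT(y)
= 4·[4, -5.1962i, 4.0000-1.7321i, -6, 4.0000+1.7321i, 5.1962i] + 4·[-10, -1.5000-2.5981i, 0.5000-0.8660i, -6, 0.5000+0.8660i, -1.5000+2.5981i]

Computing element-wise:
Z[0] = 4·(4) + 4·(-10) = -24
Z[1] = 4·(-5.1962i) + 4·(-1.5000-2.5981i) = -6.0000-31.1772i
Z[2] = 4·(4.0000-1.7321i) + 4·(0.5000-0.8660i) = 18.0000-10.3924i
Z[3] = 4·(-6) + 4·(-6) = -48
Z[4] = 4·(4.0000+1.7321i) + 4·(0.5000+0.8660i) = 18.0000+10.3924i
Z[5] = 4·(5.1962i) + 4·(-1.5000+2.5981i) = -6.0000+31.1772i

DFT(4x + 4y) = 4·X + 4·Y = [-24, -6.0000-31.1772i, 18.0000-10.3924i, -48, 18.0000+10.3924i, -6.0000+31.1772i]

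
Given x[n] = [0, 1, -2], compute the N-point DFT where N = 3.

X[k] = Σ(n=0 to 2) x[n] · ω_3^(nk)
where ω_3 = e^(-2πi/3)

Computing each X[k]:
X[0] = -1
X[1] = 0.5000-2.5981i
X[2] = 0.5000+2.5981i

X = [-1, 0.5000-2.5981i, 0.5000+2.5981i]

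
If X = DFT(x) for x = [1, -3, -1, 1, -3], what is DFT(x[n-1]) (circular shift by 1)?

Time shift by 1: X_shifted[k] = ω_5^(1k) · X[k]
Shifted x = [-3, 1, -3, -1, 1]

DFT(x[n-1]) = [-5, 0.8541+1.1756i, -5.8541-1.9021i, -5.8541+1.9021i, 0.8541-1.1756i]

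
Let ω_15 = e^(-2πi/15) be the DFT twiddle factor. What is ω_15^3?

ω_15^3 = e^(-2πi·3/15)
= cos(-2π·3/15) + i·sin(-2π·3/15)
= cos(-6π/15) + i·sin(-6π/15)

ω_15^3 = cos(-6π/15) + i·sin(-6π/15) = 0.3090-0.9511i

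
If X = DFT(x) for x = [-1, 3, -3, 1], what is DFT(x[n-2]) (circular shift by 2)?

Time shift by 2: X_shifted[k] = ω_4^(2k) · X[k]
Shifted x = [-3, 1, -1, 3]

DFT(x[n-2]) = [0, -2+2i, -8, -2-2i]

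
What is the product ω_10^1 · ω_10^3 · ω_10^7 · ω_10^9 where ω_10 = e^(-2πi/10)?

The primitive 10th roots of unity are ω_10^k for k coprime to 10: k ∈ {1, 3, 7, 9}
Their product equals the constant term of the cyclotomic polynomial Φ_10(x) up to sign.
For n ≥ 3, the product of all primitive nth roots of unity is 1. (For n=1 it is 1; for n=2 it is -1.)

1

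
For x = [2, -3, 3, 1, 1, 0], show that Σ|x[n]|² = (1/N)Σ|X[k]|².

Time domain:
Σ|x[n]|² = |2|² + |-3|² + |3|² + |1|² + |1|² + |0|² = 24.0000

Frequency domain:
(1/6)Σ|X[k]|² = (1/6)(|4|² + |-2.5000+0.8660i|² + |2.5000+4.3301i|² + |8|² + |2.5000-4.3301i|² + |-2.5000-0.8660i|²) = (1/6)·144.0000 = 24.0000

Both sides agree, confirming Parseval's theorem.

Σ|x[n]|² = (1/N)Σ|X[k]|² = 24.0000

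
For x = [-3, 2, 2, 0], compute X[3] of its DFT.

X[3] = Σ(n=0 to 3) x[n] · ω_4^(3n) where ω_4 = e^(-2πi/4)
= (-3)·ω_4^0 + (2)·ω_4^3 + (2)·ω_4^6 + (0)·ω_4^9

X[3] = -5+2i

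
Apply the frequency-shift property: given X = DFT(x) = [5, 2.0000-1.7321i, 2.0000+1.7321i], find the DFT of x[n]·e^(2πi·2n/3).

Modulation property: DFT(ω_3^(-2n)·x[n]) = X[(k-2) mod 3], so circularly shift X by 2 positions.

X[k-2] = [2.0000-1.7321i, 2.0000+1.7321i, 5]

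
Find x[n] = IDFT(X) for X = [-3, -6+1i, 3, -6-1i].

x[n] = (1/4) Σ(k=0 to 3) X[k] · e^(2πikn/4)

Computing each x[n]:
x[0] = -3
x[1] = -2
x[2] = 3
x[3] = -1

x = [-3, -2, 3, -1]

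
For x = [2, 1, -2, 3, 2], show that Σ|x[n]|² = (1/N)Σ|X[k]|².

Time domain:
Σ|x[n]|² = |2|² + |1|² + |-2|² + |3|² + |2|² = 22.0000

Frequency domain:
(1/5)Σ|X[k]|² = (1/5)(|6|² + |2.1180+3.8900i|² + |-0.1180-4.1675i|² + |-0.1180+4.1675i|² + |2.1180-3.8900i|²) = (1/5)·110.0000 = 22.0000

Both sides agree, confirming Parseval's theorem.

Σ|x[n]|² = (1/N)Σ|X[k]|² = 22.0000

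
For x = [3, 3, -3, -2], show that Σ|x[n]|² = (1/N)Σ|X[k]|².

Time domain:
Σ|x[n]|² = |3|² + |3|² + |-3|² + |-2|² = 31.0000

Frequency domain:
(1/4)Σ|X[k]|² = (1/4)(|1|² + |6-5i|² + |-1|² + |6+5i|²) = (1/4)·124.0000 = 31.0000

Both sides agree, confirming Parseval's theorem.

Σ|x[n]|² = (1/N)Σ|X[k]|² = 31.0000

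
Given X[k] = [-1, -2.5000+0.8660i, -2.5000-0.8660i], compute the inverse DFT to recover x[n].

x[n] = (1/3) Σ(k=0 to 2) X[k] · e^(2πikn/3)

Computing each x[n]:
x[0] = -2
x[1] = 0
x[2] = 1

x = [-2, 0, 1]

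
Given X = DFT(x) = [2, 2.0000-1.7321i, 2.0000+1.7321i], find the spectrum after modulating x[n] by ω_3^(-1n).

Modulation property: DFT(ω_3^(-1n)·x[n]) = X[(k-1) mod 3], so circularly shift X by 1 positions.

X[k-1] = [2.0000+1.7321i, 2, 2.0000-1.7321i]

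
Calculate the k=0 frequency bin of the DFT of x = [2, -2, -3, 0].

X[0] = Σ(n=0 to 3) x[n] · ω_4^0 = Σ x[n]
= (2) + (-2) + (-3) + (0)

X[0] = -3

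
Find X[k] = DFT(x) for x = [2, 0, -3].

X[k] = Σ(n=0 to 2) x[n] · ω_3^(nk)
where ω_3 = e^(-2πi/3)

Computing each X[k]:
X[0] = -1
X[1] = 3.5000-2.5981i
X[2] = 3.5000+2.5981i

X = [-1, 3.5000-2.5981i, 3.5000+2.5981i]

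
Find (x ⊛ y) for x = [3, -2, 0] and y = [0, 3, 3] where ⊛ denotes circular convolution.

(x ⊛ y)[n] = Σ(m=0 to 2) x[m] · y[(n-m) mod 3]

Computing each output sample:
(x ⊛ y)[0] = -6
(x ⊛ y)[1] = 9
(x ⊛ y)[2] = 3

x ⊛ y = [-6, 9, 3]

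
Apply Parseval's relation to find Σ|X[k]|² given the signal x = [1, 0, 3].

Parseval: Σ|x[n]|² = (1/N)Σ|X[k]|², so Σ|X[k]|² = N·Σ|x[n]|² = 3·10.0000

Σ|X[k]|² = N·Σ|x[n]|² = 3·10.0000 = 30.0000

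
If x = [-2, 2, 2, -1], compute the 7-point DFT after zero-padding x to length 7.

Original 4-point DFT: [1, -4-3i, -1, -4+3i]
Zero-padded 7-point DFT provides frequency interpolation.

DFT_7([x, 0, ...]) = [1, -0.2971-3.0796i, -4.8705-1.8639i, -2.3324+1.6708i, -2.3324-1.6708i, -4.8705+1.8639i, -0.2971+3.0796i]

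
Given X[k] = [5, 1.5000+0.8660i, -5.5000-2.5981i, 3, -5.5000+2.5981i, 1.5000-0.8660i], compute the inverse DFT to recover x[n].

x[n] = (1/6) Σ(k=0 to 5) X[k] · e^(2πikn/6)

Computing each x[n]:
x[0] = 0
x[1] = 2
x[2] = 1
x[3] = -2
x[4] = 3
x[5] = 1

x = [0, 2, 1, -2, 3, 1]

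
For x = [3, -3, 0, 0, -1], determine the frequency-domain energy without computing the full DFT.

Parseval: Σ|x[n]|² = (1/N)Σ|X[k]|², so Σ|X[k]|² = N·Σ|x[n]|² = 5·19.0000

Σ|X[k]|² = N·Σ|x[n]|² = 5·19.0000 = 95.0000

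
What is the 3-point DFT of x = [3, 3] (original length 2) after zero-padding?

Original 2-point DFT: [6, 0]
Zero-padded 3-point DFT provides frequency interpolation.

DFT_3([x, 0, ...]) = [6, 1.5000-2.5981i, 1.5000+2.5981i]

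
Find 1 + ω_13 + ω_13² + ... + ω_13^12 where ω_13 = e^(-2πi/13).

Sum of all nth roots of unity equals 0 for n > 1 (geometric series with r ≠ 1).

0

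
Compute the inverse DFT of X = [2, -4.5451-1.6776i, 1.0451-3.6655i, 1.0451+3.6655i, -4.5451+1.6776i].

x[n] = (1/5) Σ(k=0 to 4) X[k] · e^(2πikn/5)

Computing each x[n]:
x[0] = -1
x[1] = 1
x[2] = 1
x[3] = 3
x[4] = -2

x = [-1, 1, 1, 3, -2]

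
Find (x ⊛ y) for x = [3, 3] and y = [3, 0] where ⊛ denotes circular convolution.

(x ⊛ y)[n] = Σ(m=0 to 1) x[m] · y[(n-m) mod 2]

Computing each output sample:
(x ⊛ y)[0] = 9
(x ⊛ y)[1] = 9

x ⊛ y = [9, 9]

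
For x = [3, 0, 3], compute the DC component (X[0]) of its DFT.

X[0] = Σ(n=0 to 2) x[n] · ω_3^0 = Σ x[n]
= (3) + (0) + (3)

X[0] = 6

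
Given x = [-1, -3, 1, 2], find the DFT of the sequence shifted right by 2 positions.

Time shift by 2: X_shifted[k] = ω_4^(2k) · X[k]
Shifted x = [1, 2, -1, -3]

DFT(x[n-2]) = [-1, 2-5i, 1, 2+5i]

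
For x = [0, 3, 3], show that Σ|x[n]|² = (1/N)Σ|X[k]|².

Time domain:
Σ|x[n]|² = |0|² + |3|² + |3|² = 18.0000

Frequency domain:
(1/3)Σ|X[k]|² = (1/3)(|6|² + |-3|² + |-3|²) = (1/3)·54.0000 = 18.0000

Both sides agree, confirming Parseval's theorem.

Σ|x[n]|² = (1/N)Σ|X[k]|² = 18.0000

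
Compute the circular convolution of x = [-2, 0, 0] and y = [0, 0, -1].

(x ⊛ y)[n] = Σ(m=0 to 2) x[m] · y[(n-m) mod 3]

Computing each output sample:
(x ⊛ y)[0] = 0
(x ⊛ y)[1] = 0
(x ⊛ y)[2] = 2

x ⊛ y = [0, 0, 2]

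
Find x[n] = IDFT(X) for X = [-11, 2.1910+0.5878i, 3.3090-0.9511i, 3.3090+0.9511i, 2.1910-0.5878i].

x[n] = (1/5) Σ(k=0 to 4) X[k] · e^(2πikn/5)

Computing each x[n]:
x[0] = 0
x[1] = -3
x[2] = -3
x[3] = -2
x[4] = -3

x = [0, -3, -3, -2, -3]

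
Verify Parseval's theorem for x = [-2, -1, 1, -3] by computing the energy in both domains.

Time domain:
Σ|x[n]|² = |-2|² + |-1|² + |1|² + |-3|² = 15.0000

Frequency domain:
(1/4)Σ|X[k]|² = (1/4)(|-5|² + |-3-2i|² + |3|² + |-3+2i|²) = (1/4)·60.0000 = 15.0000

Both sides agree, confirming Parseval's theorem.

Σ|x[n]|² = (1/N)Σ|X[k]|² = 15.0000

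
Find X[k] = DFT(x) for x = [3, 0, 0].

X[k] = Σ(n=0 to 2) x[n] · ω_3^(nk)
where ω_3 = e^(-2πi/3)

Computing each X[k]:
X[0] = 3
X[1] = 3
X[2] = 3

X = [3, 3, 3]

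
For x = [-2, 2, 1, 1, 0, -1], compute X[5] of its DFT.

X[5] = Σ(n=0 to 5) x[n] · ω_6^(5n) where ω_6 = e^(-2πi/6)
= (-2)·ω_6^0 + (2)·ω_6^5 + (1)·ω_6^10 + (1)·ω_6^15 + (0)·ω_6^20 + (-1)·ω_6^25

X[5] = -3.0000+3.4641i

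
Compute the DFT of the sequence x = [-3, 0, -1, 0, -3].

X[k] = Σ(n=0 to 4) x[n] · ω_5^(nk)
where ω_5 = e^(-2πi/5)

Computing each X[k]:
X[0] = -7
X[1] = -3.1180-2.2654i
X[2] = -0.8820-2.7144i
X[3] = -0.8820+2.7144i
X[4] = -3.1180+2.2654i

X = [-7, -3.1180-2.2654i, -0.8820-2.7144i, -0.8820+2.7144i, -3.1180+2.2654i]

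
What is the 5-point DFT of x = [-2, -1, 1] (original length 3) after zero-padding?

Original 3-point DFT: [-2, -2.0000+1.7321i, -2.0000-1.7321i]
Zero-padded 5-point DFT provides frequency interpolation.

DFT_5([x, 0, ...]) = [-2, -3.1180+0.3633i, -0.8820+1.5388i, -0.8820-1.5388i, -3.1180-0.3633i]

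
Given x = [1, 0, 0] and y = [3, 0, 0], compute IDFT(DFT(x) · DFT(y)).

(x ⊛ y)[n] = Σ(m=0 to 2) x[m] · y[(n-m) mod 3]

Computing each output sample:
(x ⊛ y)[0] = 3
(x ⊛ y)[1] = 0
(x ⊛ y)[2] = 0

x ⊛ y = [3, 0, 0]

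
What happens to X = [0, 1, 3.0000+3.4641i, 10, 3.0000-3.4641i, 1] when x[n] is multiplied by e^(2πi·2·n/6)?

Modulation property: DFT(ω_6^(-2n)·x[n]) = X[(k-2) mod 6], so circularly shift X by 2 positions.

X[k-2] = [3.0000-3.4641i, 1, 0, 1, 3.0000+3.4641i, 10]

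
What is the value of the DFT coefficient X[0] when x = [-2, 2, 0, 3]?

X[0] = Σ(n=0 to 3) x[n] · ω_4^0 = Σ x[n]
= (-2) + (2) + (0) + (3)

X[0] = 3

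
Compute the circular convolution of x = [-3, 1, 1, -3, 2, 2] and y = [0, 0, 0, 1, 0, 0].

(x ⊛ y)[n] = Σ(m=0 to 5) x[m] · y[(n-m) mod 6]

Computing each output sample:
(x ⊛ y)[0] = -3
(x ⊛ y)[1] = 2
(x ⊛ y)[2] = 2
(x ⊛ y)[3] = -3
(x ⊛ y)[4] = 1
(x ⊛ y)[5] = 1

x ⊛ y = [-3, 2, 2, -3, 1, 1]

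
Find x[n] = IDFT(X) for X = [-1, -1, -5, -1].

x[n] = (1/4) Σ(k=0 to 3) X[k] · e^(2πikn/4)

Computing each x[n]:
x[0] = -2
x[1] = 1
x[2] = -1
x[3] = 1

x = [-2, 1, -1, 1]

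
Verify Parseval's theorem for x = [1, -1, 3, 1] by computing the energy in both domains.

Time domain:
Σ|x[n]|² = |1|² + |-1|² + |3|² + |1|² = 12.0000

Frequency domain:
(1/4)Σ|X[k]|² = (1/4)(|4|² + |-2+2i|² + |4|² + |-2-2i|²) = (1/4)·48.0000 = 12.0000

Both sides agree, confirming Parseval's theorem.

Σ|x[n]|² = (1/N)Σ|X[k]|² = 12.0000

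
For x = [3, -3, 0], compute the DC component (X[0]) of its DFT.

X[0] = Σ(n=0 to 2) x[n] · ω_3^0 = Σ x[n]
= (3) + (-3) + (0)

X[0] = 0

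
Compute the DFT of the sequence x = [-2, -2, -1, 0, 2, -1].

X[k] = Σ(n=0 to 5) x[n] · ω_6^(nk)
where ω_6 = e^(-2πi/6)

Computing each X[k]:
X[0] = -4
X[1] = -4.0000+3.4641i
X[2] = -1.0000-1.7321i
X[3] = 2
X[4] = -1.0000+1.7321i
X[5] = -4.0000-3.4641i

X = [-4, -4.0000+3.4641i, -1.0000-1.7321i, 2, -1.0000+1.7321i, -4.0000-3.4641i]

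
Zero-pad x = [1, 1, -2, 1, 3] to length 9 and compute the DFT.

Original 5-point DFT: [4, 3.0451+3.6655i, -2.5451-1.6776i, -2.5451+1.6776i, 3.0451-3.6655i]
Zero-padded 9-point DFT provides frequency interpolation.

DFT_9([x, 0, ...]) = [4, -1.9003-0.5653i, 4.8512+2.4936i, 1.0000-5.1962i, -1.4508+0.4608i, -1.4508-0.4608i, 1.0000+5.1962i, 4.8512-2.4936i, -1.9003+0.5653i]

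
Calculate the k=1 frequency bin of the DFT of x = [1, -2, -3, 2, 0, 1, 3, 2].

X[1] = Σ(n=0 to 7) x[n] · ω_8^(1n) where ω_8 = e^(-2πi/8)
= (1)·ω_8^0 + (-2)·ω_8^1 + (-3)·ω_8^2 + (2)·ω_8^3 + (0)·ω_8^4 + (1)·ω_8^5 + (3)·ω_8^6 + (2)·ω_8^7

X[1] = -1.1213+8.1213i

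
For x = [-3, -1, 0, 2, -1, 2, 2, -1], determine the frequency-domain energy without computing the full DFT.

Parseval: Σ|x[n]|² = (1/N)Σ|X[k]|², so Σ|X[k]|² = N·Σ|x[n]|² = 8·24.0000

Σ|X[k]|² = N·Σ|x[n]|² = 8·24.0000 = 192.0000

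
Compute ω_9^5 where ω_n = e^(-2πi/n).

ω_9^5 = e^(-2πi·5/9)
= cos(-2π·5/9) + i·sin(-2π·5/9)
= cos(-10π/9) + i·sin(-10π/9)

ω_9^5 = cos(-10π/9) + i·sin(-10π/9) = -0.9397+0.3420i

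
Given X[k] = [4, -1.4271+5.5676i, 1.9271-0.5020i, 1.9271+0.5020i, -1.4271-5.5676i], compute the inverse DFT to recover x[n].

x[n] = (1/5) Σ(k=0 to 4) X[k] · e^(2πikn/5)

Computing each x[n]:
x[0] = 1
x[1] = -2
x[2] = 0
x[3] = 3
x[4] = 2

x = [1, -2, 0, 3, 2]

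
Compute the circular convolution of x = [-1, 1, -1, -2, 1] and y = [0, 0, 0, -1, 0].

(x ⊛ y)[n] = Σ(m=0 to 4) x[m] · y[(n-m) mod 5]

Computing each output sample:
(x ⊛ y)[0] = 1
(x ⊛ y)[1] = 2
(x ⊛ y)[2] = -1
(x ⊛ y)[3] = 1
(x ⊛ y)[4] = -1

x ⊛ y = [1, 2, -1, 1, -1]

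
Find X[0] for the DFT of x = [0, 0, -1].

X[0] = Σ(n=0 to 2) x[n] · ω_3^0 = Σ x[n]
= (0) + (0) + (-1)

X[0] = -1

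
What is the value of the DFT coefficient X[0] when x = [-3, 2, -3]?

X[0] = Σ(n=0 to 2) x[n] · ω_3^0 = Σ x[n]
= (-3) + (2) + (-3)

X[0] = -4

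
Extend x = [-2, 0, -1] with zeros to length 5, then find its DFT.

Original 3-point DFT: [-3, -1.5000-0.8660i, -1.5000+0.8660i]
Zero-padded 5-point DFT provides frequency interpolation.

DFT_5([x, 0, ...]) = [-3, -1.1910+0.5878i, -2.3090-0.9511i, -2.3090+0.9511i, -1.1910-0.5878i]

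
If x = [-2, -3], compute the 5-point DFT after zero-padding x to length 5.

Original 2-point DFT: [-5, 1]
Zero-padded 5-point DFT provides frequency interpolation.

DFT_5([x, 0, ...]) = [-5, -2.9271+2.8532i, 0.4271+1.7634i, 0.4271-1.7634i, -2.9271-2.8532i]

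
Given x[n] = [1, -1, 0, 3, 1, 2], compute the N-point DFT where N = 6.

X[k] = Σ(n=0 to 5) x[n] · ω_6^(nk)
where ω_6 = e^(-2πi/6)

Computing each X[k]:
X[0] = 6
X[1] = -2.0000+3.4641i
X[2] = 3.0000+1.7321i
X[3] = -2
X[4] = 3.0000-1.7321i
X[5] = -2.0000-3.4641i

X = [6, -2.0000+3.4641i, 3.0000+1.7321i, -2, 3.0000-1.7321i, -2.0000-3.4641i]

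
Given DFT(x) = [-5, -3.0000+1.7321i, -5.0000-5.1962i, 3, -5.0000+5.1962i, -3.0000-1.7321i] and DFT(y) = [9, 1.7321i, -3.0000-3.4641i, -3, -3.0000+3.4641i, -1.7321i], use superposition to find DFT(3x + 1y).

By linearity: DFT(3x + 1y) = 3·DFT(x) + 1·DFT(y)
= 3·[-5, -3.0000+1.7321i, -5.0000-5.1962i, 3, -5.0000+5.1962i, -3.0000-1.7321i] + 1·[9, 1.7321i, -3.0000-3.4641i, -3, -3.0000+3.4641i, -1.7321i]

Computing element-wise:
Z[0] = 3·(-5) + 1·(9) = -6
Z[1] = 3·(-3.0000+1.7321i) + 1·(1.7321i) = -9.0000+6.9284i
Z[2] = 3·(-5.0000-5.1962i) + 1·(-3.0000-3.4641i) = -18.0000-19.0527i
Z[3] = 3·(3) + 1·(-3) = 6
Z[4] = 3·(-5.0000+5.1962i) + 1·(-3.0000+3.4641i) = -18.0000+19.0527i
Z[5] = 3·(-3.0000-1.7321i) + 1·(-1.7321i) = -9.0000-6.9284i

DFT(3x + 1y) = 3·X + 1·Y = [-6, -9.0000+6.9284i, -18.0000-19.0527i, 6, -18.0000+19.0527i, -9.0000-6.9284i]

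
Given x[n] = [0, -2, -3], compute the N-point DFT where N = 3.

X[k] = Σ(n=0 to 2) x[n] · ω_3^(nk)
where ω_3 = e^(-2πi/3)

Computing each X[k]:
X[0] = -5
X[1] = 2.5000-0.8660i
X[2] = 2.5000+0.8660i

X = [-5, 2.5000-0.8660i, 2.5000+0.8660i]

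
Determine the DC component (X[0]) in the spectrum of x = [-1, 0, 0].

X[0] = Σ(n=0 to 2) x[n] · ω_3^0 = Σ x[n]
= (-1) + (0) + (0)

X[0] = -1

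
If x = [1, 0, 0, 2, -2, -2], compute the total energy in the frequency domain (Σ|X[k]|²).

Parseval: Σ|x[n]|² = (1/N)Σ|X[k]|², so Σ|X[k]|² = N·Σ|x[n]|² = 6·13.0000

Σ|X[k]|² = N·Σ|x[n]|² = 6·13.0000 = 78.0000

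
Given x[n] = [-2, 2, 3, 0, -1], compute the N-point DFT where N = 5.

X[k] = Σ(n=0 to 4) x[n] · ω_5^(nk)
where ω_5 = e^(-2πi/5)

Computing each X[k]:
X[0] = 2
X[1] = -4.1180-4.6165i
X[2] = -1.8820+1.0898i
X[3] = -1.8820-1.0898i
X[4] = -4.1180+4.6165i

X = [2, -4.1180-4.6165i, -1.8820+1.0898i, -1.8820-1.0898i, -4.1180+4.6165i]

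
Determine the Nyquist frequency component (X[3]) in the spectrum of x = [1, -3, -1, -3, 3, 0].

X[3] = Σ(n=0 to 5) x[n] · ω_6^(3n) where ω_6 = e^(-2πi/6)
= (1)·ω_6^0 + (-3)·ω_6^3 + (-1)·ω_6^6 + (-3)·ω_6^9 + (3)·ω_6^12 + (0)·ω_6^15

X[3] = 9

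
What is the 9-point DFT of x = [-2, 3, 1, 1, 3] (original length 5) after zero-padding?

Original 5-point DFT: [6, -1.7639, -6.2361, -6.2361, -1.7639]
Zero-padded 9-point DFT provides frequency interpolation.

DFT_9([x, 0, ...]) = [6, -2.8473-4.8053i, -0.6206-0.5021i, -4.5000-4.3301i, -4.0321+1.7051i, -4.0321-1.7051i, -4.5000+4.3301i, -0.6206+0.5021i, -2.8473+4.8053i]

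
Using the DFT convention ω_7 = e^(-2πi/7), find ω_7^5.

ω_7^5 = e^(-2πi·5/7)
= cos(-2π·5/7) + i·sin(-2π·5/7)
= cos(-10π/7) + i·sin(-10π/7)

ω_7^5 = cos(-10π/7) + i·sin(-10π/7) = -0.2225+0.9749i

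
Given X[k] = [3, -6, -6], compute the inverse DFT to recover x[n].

x[n] = (1/3) Σ(k=0 to 2) X[k] · e^(2πikn/3)

Computing each x[n]:
x[0] = -3
x[1] = 3
x[2] = 3

x = [-3, 3, 3]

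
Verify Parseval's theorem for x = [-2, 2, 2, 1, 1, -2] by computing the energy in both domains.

Time domain:
Σ|x[n]|² = |-2|² + |2|² + |2|² + |1|² + |1|² + |-2|² = 18.0000

Frequency domain:
(1/6)Σ|X[k]|² = (1/6)(|2|² + |-4.5000-4.3301i|² + |-2.5000-2.5981i|² + |0|² + |-2.5000+2.5981i|² + |-4.5000+4.3301i|²) = (1/6)·108.0000 = 18.0000

Both sides agree, confirming Parseval's theorem.

Σ|x[n]|² = (1/N)Σ|X[k]|² = 18.0000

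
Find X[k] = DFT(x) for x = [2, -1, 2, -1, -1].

X[k] = Σ(n=0 to 4) x[n] · ω_5^(nk)
where ω_5 = e^(-2πi/5)

Computing each X[k]:
X[0] = 1
X[1] = 0.5729-1.7634i
X[2] = 3.9271+2.8532i
X[3] = 3.9271-2.8532i
X[4] = 0.5729+1.7634i

X = [1, 0.5729-1.7634i, 3.9271+2.8532i, 3.9271-2.8532i, 0.5729+1.7634i]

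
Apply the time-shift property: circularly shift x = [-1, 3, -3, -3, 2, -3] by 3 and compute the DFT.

Time shift by 3: X_shifted[k] = ω_6^(3k) · X[k]
Shifted x = [-3, 2, -3, -1, 3, -3]

DFT(x[n-3]) = [-5, -2.5000+0.8660i, -3.5000-9.5263i, -1, -3.5000+9.5263i, -2.5000-0.8660i]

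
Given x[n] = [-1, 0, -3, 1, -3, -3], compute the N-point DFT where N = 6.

X[k] = Σ(n=0 to 5) x[n] · ω_6^(nk)
where ω_6 = e^(-2πi/6)

Computing each X[k]:
X[0] = -9
X[1] = -0.5000-2.5981i
X[2] = 4.5000-2.5981i
X[3] = -5
X[4] = 4.5000+2.5981i
X[5] = -0.5000+2.5981i

X = [-9, -0.5000-2.5981i, 4.5000-2.5981i, -5, 4.5000+2.5981i, -0.5000+2.5981i]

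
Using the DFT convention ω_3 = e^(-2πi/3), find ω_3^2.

ω_3^2 = e^(-2πi·2/3)
= cos(-2π·2/3) + i·sin(-2π·2/3)
= cos(-4π/3) + i·sin(-4π/3)

ω_3^2 = cos(-4π/3) + i·sin(-4π/3) = -0.5000+0.8660i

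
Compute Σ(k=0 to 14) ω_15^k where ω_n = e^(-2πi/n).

Sum of all nth roots of unity equals 0 for n > 1 (geometric series with r ≠ 1).

0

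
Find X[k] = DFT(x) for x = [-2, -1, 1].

X[k] = Σ(n=0 to 2) x[n] · ω_3^(nk)
where ω_3 = e^(-2πi/3)

Computing each X[k]:
X[0] = -2
X[1] = -2.0000+1.7321i
X[2] = -2.0000-1.7321i

X = [-2, -2.0000+1.7321i, -2.0000-1.7321i]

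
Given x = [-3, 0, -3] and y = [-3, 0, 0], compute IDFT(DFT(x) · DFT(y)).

(x ⊛ y)[n] = Σ(m=0 to 2) x[m] · y[(n-m) mod 3]

Computing each output sample:
(x ⊛ y)[0] = 9
(x ⊛ y)[1] = 0
(x ⊛ y)[2] = 9

x ⊛ y = [9, 0, 9]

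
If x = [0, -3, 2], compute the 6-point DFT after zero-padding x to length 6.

Original 3-point DFT: [-1, 0.5000+4.3301i, 0.5000-4.3301i]
Zero-padded 6-point DFT provides frequency interpolation.

DFT_6([x, 0, ...]) = [-1, -2.5000+0.8660i, 0.5000+4.3301i, 5, 0.5000-4.3301i, -2.5000-0.8660i]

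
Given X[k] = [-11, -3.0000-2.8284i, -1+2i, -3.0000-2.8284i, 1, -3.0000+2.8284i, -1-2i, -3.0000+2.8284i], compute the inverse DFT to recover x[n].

x[n] = (1/8) Σ(k=0 to 7) X[k] · e^(2πikn/8)

Computing each x[n]:
x[0] = -3
x[1] = -1
x[2] = -1
x[3] = 0
x[4] = 0
x[5] = -3
x[6] = -1
x[7] = -2

x = [-3, -1, -1, 0, 0, -3, -1, -2]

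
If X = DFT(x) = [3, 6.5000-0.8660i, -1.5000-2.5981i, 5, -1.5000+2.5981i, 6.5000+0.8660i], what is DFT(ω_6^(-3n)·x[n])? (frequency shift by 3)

Modulation property: DFT(ω_6^(-3n)·x[n]) = X[(k-3) mod 6], so circularly shift X by 3 positions.

X[k-3] = [5, -1.5000+2.5981i, 6.5000+0.8660i, 3, 6.5000-0.8660i, -1.5000-2.5981i]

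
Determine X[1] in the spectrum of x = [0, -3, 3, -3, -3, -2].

X[1] = Σ(n=0 to 5) x[n] · ω_6^(1n) where ω_6 = e^(-2πi/6)
= (0)·ω_6^0 + (-3)·ω_6^1 + (3)·ω_6^2 + (-3)·ω_6^3 + (-3)·ω_6^4 + (-2)·ω_6^5

X[1] = 0.5000-4.3301i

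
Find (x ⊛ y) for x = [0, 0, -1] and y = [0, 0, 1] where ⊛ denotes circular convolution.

(x ⊛ y)[n] = Σ(m=0 to 2) x[m] · y[(n-m) mod 3]

Computing each output sample:
(x ⊛ y)[0] = 0
(x ⊛ y)[1] = -1
(x ⊛ y)[2] = 0

x ⊛ y = [0, -1, 0]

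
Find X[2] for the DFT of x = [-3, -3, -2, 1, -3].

X[2] = Σ(n=0 to 4) x[n] · ω_5^(2n) where ω_5 = e^(-2πi/5)
= (-3)·ω_5^0 + (-3)·ω_5^2 + (-2)·ω_5^4 + (1)·ω_5^6 + (-3)·ω_5^8

X[2] = 1.5451-2.8532i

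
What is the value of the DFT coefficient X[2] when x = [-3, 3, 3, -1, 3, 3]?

X[2] = Σ(n=0 to 5) x[n] · ω_6^(2n) where ω_6 = e^(-2πi/6)
= (-3)·ω_6^0 + (3)·ω_6^2 + (3)·ω_6^4 + (-1)·ω_6^6 + (3)·ω_6^8 + (3)·ω_6^10

X[2] = -10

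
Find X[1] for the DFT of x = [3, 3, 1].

X[1] = Σ(n=0 to 2) x[n] · ω_3^(1n) where ω_3 = e^(-2πi/3)
= (3)·ω_3^0 + (3)·ω_3^1 + (1)·ω_3^2

X[1] = 1.0000-1.7321i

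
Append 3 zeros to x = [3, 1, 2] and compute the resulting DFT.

Original 3-point DFT: [6, 1.5000+0.8660i, 1.5000-0.8660i]
Zero-padded 6-point DFT provides frequency interpolation.

DFT_6([x, 0, ...]) = [6, 2.5000-2.5981i, 1.5000+0.8660i, 4, 1.5000-0.8660i, 2.5000+2.5981i]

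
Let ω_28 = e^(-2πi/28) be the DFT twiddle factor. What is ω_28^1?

ω_28^1 = e^(-2πi·1/28)
= cos(-2π·1/28) + i·sin(-2π·1/28)
= cos(-2π/28) + i·sin(-2π/28)

ω_28^1 = cos(-2π/28) + i·sin(-2π/28) = 0.9749-0.2225i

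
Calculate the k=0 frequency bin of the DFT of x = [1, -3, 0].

X[0] = Σ(n=0 to 2) x[n] · ω_3^0 = Σ x[n]
= (1) + (-3) + (0)

X[0] = -2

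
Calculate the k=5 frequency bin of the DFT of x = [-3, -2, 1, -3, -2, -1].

X[5] = Σ(n=0 to 5) x[n] · ω_6^(5n) where ω_6 = e^(-2πi/6)
= (-3)·ω_6^0 + (-2)·ω_6^5 + (1)·ω_6^10 + (-3)·ω_6^15 + (-2)·ω_6^20 + (-1)·ω_6^25

X[5] = -1.0000+1.7321i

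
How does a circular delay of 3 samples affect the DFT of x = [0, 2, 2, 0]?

Time shift by 3: X_shifted[k] = ω_4^(3k) · X[k]
Shifted x = [2, 2, 0, 0]

DFT(x[n-3]) = [4, 2-2i, 0, 2+2i]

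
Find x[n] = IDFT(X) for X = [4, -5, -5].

x[n] = (1/3) Σ(k=0 to 2) X[k] · e^(2πikn/3)

Computing each x[n]:
x[0] = -2
x[1] = 3
x[2] = 3

x = [-2, 3, 3]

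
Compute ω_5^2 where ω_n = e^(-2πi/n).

ω_5^2 = e^(-2πi·2/5)
= cos(-2π·2/5) + i·sin(-2π·2/5)
= cos(-4π/5) + i·sin(-4π/5)

ω_5^2 = cos(-4π/5) + i·sin(-4π/5) = -0.8090-0.5878i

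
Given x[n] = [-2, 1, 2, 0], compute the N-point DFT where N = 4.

X[k] = Σ(n=0 to 3) x[n] · ω_4^(nk)
where ω_4 = e^(-2πi/4)

Computing each X[k]:
X[0] = 1
X[1] = -4-1i
X[2] = -1
X[3] = -4+1i

X = [1, -4-1i, -1, -4+1i]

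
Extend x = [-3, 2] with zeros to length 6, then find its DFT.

Original 2-point DFT: [-1, -5]
Zero-padded 6-point DFT provides frequency interpolation.

DFT_6([x, 0, ...]) = [-1, -2.0000-1.7321i, -4.0000-1.7321i, -5, -4.0000+1.7321i, -2.0000+1.7321i]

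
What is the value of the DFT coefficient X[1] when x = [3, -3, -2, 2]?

X[1] = Σ(n=0 to 3) x[n] · ω_4^(1n) where ω_4 = e^(-2πi/4)
= (3)·ω_4^0 + (-3)·ω_4^1 + (-2)·ω_4^2 + (2)·ω_4^3

X[1] = 5+5i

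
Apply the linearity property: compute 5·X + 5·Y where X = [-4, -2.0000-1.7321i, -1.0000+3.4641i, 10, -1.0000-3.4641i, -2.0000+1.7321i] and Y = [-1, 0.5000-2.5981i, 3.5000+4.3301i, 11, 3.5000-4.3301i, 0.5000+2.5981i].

By linearity: DFT(5x + 5y) = 5·DFT(x) + 5·DFT(y)
= 5·[-4, -2.0000-1.7321i, -1.0000+3.4641i, 10, -1.0000-3.4641i, -2.0000+1.7321i] + 5·[-1, 0.5000-2.5981i, 3.5000+4.3301i, 11, 3.5000-4.3301i, 0.5000+2.5981i]

Computing element-wise:
Z[0] = 5·(-4) + 5·(-1) = -25
Z[1] = 5·(-2.0000-1.7321i) + 5·(0.5000-2.5981i) = -7.5000-21.6510i
Z[2] = 5·(-1.0000+3.4641i) + 5·(3.5000+4.3301i) = 12.5000+38.9710i
Z[3] = 5·(10) + 5·(11) = 105
Z[4] = 5·(-1.0000-3.4641i) + 5·(3.5000-4.3301i) = 12.5000-38.9710i
Z[5] = 5·(-2.0000+1.7321i) + 5·(0.5000+2.5981i) = -7.5000+21.6510i

DFT(5x + 5y) = 5·X + 5·Y = [-25, -7.5000-21.6510i, 12.5000+38.9710i, 105, 12.5000-38.9710i, -7.5000+21.6510i]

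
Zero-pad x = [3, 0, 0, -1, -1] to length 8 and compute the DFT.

Original 5-point DFT: [1, 3.5000-1.5388i, 3.5000+0.3633i, 3.5000-0.3633i, 3.5000+1.5388i]
Zero-padded 8-point DFT provides frequency interpolation.

DFT_8([x, 0, ...]) = [1, 4.7071+0.7071i, 2-1i, 3.2929+0.7071i, 3, 3.2929-0.7071i, 2+1i, 4.7071-0.7071i]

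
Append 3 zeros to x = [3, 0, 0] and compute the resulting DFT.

Original 3-point DFT: [3, 3, 3]
Zero-padded 6-point DFT provides frequency interpolation.

DFT_6([x, 0, ...]) = [3, 3, 3, 3, 3, 3]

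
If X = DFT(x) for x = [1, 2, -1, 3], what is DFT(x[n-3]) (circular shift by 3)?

Time shift by 3: X_shifted[k] = ω_4^(3k) · X[k]
Shifted x = [2, -1, 3, 1]

DFT(x[n-3]) = [5, -1+2i, 5, -1-2i]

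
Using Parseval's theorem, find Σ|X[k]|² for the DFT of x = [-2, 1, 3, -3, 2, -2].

Parseval: Σ|x[n]|² = (1/N)Σ|X[k]|², so Σ|X[k]|² = N·Σ|x[n]|² = 6·31.0000

Σ|X[k]|² = N·Σ|x[n]|² = 6·31.0000 = 186.0000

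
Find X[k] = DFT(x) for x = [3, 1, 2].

X[k] = Σ(n=0 to 2) x[n] · ω_3^(nk)
where ω_3 = e^(-2πi/3)

Computing each X[k]:
X[0] = 6
X[1] = 1.5000+0.8660i
X[2] = 1.5000-0.8660i

X = [6, 1.5000+0.8660i, 1.5000-0.8660i]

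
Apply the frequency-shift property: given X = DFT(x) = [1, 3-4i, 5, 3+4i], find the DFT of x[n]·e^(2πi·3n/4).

Modulation property: DFT(ω_4^(-3n)·x[n]) = X[(k-3) mod 4], so circularly shift X by 3 positions.

X[k-3] = [3-4i, 5, 3+4i, 1]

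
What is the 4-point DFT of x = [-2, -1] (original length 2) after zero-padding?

Original 2-point DFT: [-3, -1]
Zero-padded 4-point DFT provides frequency interpolation.

DFT_4([x, 0, ...]) = [-3, -2+1i, -1, -2-1i]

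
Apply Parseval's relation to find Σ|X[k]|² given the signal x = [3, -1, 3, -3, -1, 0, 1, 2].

Parseval: Σ|x[n]|² = (1/N)Σ|X[k]|², so Σ|X[k]|² = N·Σ|x[n]|² = 8·34.0000

Σ|X[k]|² = N·Σ|x[n]|² = 8·34.0000 = 272.0000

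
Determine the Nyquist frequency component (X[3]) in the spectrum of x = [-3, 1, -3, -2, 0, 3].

X[3] = Σ(n=0 to 5) x[n] · ω_6^(3n) where ω_6 = e^(-2πi/6)
= (-3)·ω_6^0 + (1)·ω_6^3 + (-3)·ω_6^6 + (-2)·ω_6^9 + (0)·ω_6^12 + (3)·ω_6^15

X[3] = -8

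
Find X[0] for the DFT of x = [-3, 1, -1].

X[0] = Σ(n=0 to 2) x[n] · ω_3^0 = Σ x[n]
= (-3) + (1) + (-1)

X[0] = -3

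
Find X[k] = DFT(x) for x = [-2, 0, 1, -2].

X[k] = Σ(n=0 to 3) x[n] · ω_4^(nk)
where ω_4 = e^(-2πi/4)

Computing each X[k]:
X[0] = -3
X[1] = -3-2i
X[2] = 1
X[3] = -3+2i

X = [-3, -3-2i, 1, -3+2i]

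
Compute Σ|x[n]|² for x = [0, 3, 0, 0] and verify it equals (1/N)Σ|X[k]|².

Time domain:
Σ|x[n]|² = |0|² + |3|² + |0|² + |0|² = 9.0000

Frequency domain:
(1/4)Σ|X[k]|² = (1/4)(|3|² + |-3i|² + |-3|² + |3i|²) = (1/4)·36.0000 = 9.0000

Both sides agree, confirming Parseval's theorem.

Σ|x[n]|² = (1/N)Σ|X[k]|² = 9.0000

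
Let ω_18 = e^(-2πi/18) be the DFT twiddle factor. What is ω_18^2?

ω_18^2 = e^(-2πi·2/18)
= cos(-2π·2/18) + i·sin(-2π·2/18)
= cos(-4π/18) + i·sin(-4π/18)

ω_18^2 = cos(-4π/18) + i·sin(-4π/18) = 0.7660-0.6428i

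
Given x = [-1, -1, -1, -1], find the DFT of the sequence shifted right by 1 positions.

Time shift by 1: X_shifted[k] = ω_4^(1k) · X[k]
Shifted x = [-1, -1, -1, -1]

DFT(x[n-1]) = [-4, 0, 0, 0]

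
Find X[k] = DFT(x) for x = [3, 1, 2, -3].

X[k] = Σ(n=0 to 3) x[n] · ω_4^(nk)
where ω_4 = e^(-2πi/4)

Computing each X[k]:
X[0] = 3
X[1] = 1-4i
X[2] = 7
X[3] = 1+4i

X = [3, 1-4i, 7, 1+4i]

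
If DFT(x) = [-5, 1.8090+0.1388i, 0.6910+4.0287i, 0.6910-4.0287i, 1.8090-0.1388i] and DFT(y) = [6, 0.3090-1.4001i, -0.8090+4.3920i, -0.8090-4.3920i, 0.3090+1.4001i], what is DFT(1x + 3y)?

By linearity: DFT(1x + 3y) = 1·DFT(x) + 3·DFT(y)
= 1·[-5, 1.8090+0.1388i, 0.6910+4.0287i, 0.6910-4.0287i, 1.8090-0.1388i] + 3·[6, 0.3090-1.4001i, -0.8090+4.3920i, -0.8090-4.3920i, 0.3090+1.4001i]

Computing element-wise:
Z[0] = 1·(-5) + 3·(6) = 13
Z[1] = 1·(1.8090+0.1388i) + 3·(0.3090-1.4001i) = 2.7360-4.0615i
Z[2] = 1·(0.6910+4.0287i) + 3·(-0.8090+4.3920i) = -1.7360+17.2047i
Z[3] = 1·(0.6910-4.0287i) + 3·(-0.8090-4.3920i) = -1.7360-17.2047i
Z[4] = 1·(1.8090-0.1388i) + 3·(0.3090+1.4001i) = 2.7360+4.0615i

DFT(1x + 3y) = 1·X + 3·Y = [13, 2.7360-4.0615i, -1.7360+17.2047i, -1.7360-17.2047i, 2.7360+4.0615i]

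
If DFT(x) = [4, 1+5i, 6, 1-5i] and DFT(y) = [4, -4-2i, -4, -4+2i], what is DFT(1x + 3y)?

By linearity: DFT(1x + 3y) = 1·DFT(x) + 3·DFT(y)
= 1·[4, 1+5i, 6, 1-5i] + 3·[4, -4-2i, -4, -4+2i]

Computing element-wise:
Z[0] = 1·(4) + 3·(4) = 16
Z[1] = 1·(1+5i) + 3·(-4-2i) = -11-1i
Z[2] = 1·(6) + 3·(-4) = -6
Z[3] = 1·(1-5i) + 3·(-4+2i) = -11+1i

DFT(1x + 3y) = 1·X + 3·Y = [16, -11-1i, -6, -11+1i]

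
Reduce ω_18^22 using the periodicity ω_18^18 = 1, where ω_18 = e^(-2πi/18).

Since ω_18^18 = 1, powers reduce modulo 18.
22 mod 18 = 4
So ω_18^22 = ω_18^4 = e^(-2πi·4/18)

ω_18^22 = ω_18^4 = 0.1736-0.9848i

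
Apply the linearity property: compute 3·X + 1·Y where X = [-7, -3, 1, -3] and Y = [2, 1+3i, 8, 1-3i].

By linearity: DFT(3x + 1y) = 3·DFT(x) + 1·DFT(y)
= 3·[-7, -3, 1, -3] + 1·[2, 1+3i, 8, 1-3i]

Computing element-wise:
Z[0] = 3·(-7) + 1·(2) = -19
Z[1] = 3·(-3) + 1·(1+3i) = -8+3i
Z[2] = 3·(1) + 1·(8) = 11
Z[3] = 3·(-3) + 1·(1-3i) = -8-3i

DFT(3x + 1y) = 3·X + 1·Y = [-19, -8+3i, 11, -8-3i]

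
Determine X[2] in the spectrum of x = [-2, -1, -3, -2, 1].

X[2] = Σ(n=0 to 4) x[n] · ω_5^(2n) where ω_5 = e^(-2πi/5)
= (-2)·ω_5^0 + (-1)·ω_5^2 + (-3)·ω_5^4 + (-2)·ω_5^6 + (1)·ω_5^8

X[2] = -3.5451+0.2245i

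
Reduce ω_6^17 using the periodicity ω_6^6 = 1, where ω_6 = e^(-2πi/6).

Since ω_6^6 = 1, powers reduce modulo 6.
17 mod 6 = 5
So ω_6^17 = ω_6^5 = e^(-2πi·5/6)

ω_6^17 = ω_6^5 = 0.5000+0.8660i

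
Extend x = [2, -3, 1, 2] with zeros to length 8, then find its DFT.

Original 4-point DFT: [2, 1+5i, 4, 1-5i]
Zero-padded 8-point DFT provides frequency interpolation.

DFT_8([x, 0, ...]) = [2, -1.5355-0.2929i, 1+5i, 5.5355+1.7071i, 4, 5.5355-1.7071i, 1-5i, -1.5355+0.2929i]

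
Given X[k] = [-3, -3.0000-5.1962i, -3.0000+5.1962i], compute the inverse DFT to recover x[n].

x[n] = (1/3) Σ(k=0 to 2) X[k] · e^(2πikn/3)

Computing each x[n]:
x[0] = -3
x[1] = 3
x[2] = -3

x = [-3, 3, -3]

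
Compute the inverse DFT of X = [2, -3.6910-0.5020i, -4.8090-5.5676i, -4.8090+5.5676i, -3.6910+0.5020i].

x[n] = (1/5) Σ(k=0 to 4) X[k] · e^(2πikn/5)

Computing each x[n]:
x[0] = -3
x[1] = 3
x[2] = -1
x[3] = 3
x[4] = 0

x = [-3, 3, -1, 3, 0]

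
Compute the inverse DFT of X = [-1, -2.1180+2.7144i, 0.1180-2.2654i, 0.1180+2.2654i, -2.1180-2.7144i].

x[n] = (1/5) Σ(k=0 to 4) X[k] · e^(2πikn/5)

Computing each x[n]:
x[0] = -1
x[1] = -1
x[2] = -1
x[3] = 2
x[4] = 0

x = [-1, -1, -1, 2, 0]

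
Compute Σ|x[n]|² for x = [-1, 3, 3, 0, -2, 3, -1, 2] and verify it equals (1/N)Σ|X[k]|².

Time domain:
Σ|x[n]|² = |-1|² + |3|² + |3|² + |0|² + |-2|² + |3|² + |-1|² + |2|² = 37.0000

Frequency domain:
(1/8)Σ|X[k]|² = (1/8)(|7|² + |2.4142-2.5858i|² + |-5-4i|² + |-0.4142+5.4142i|² + |-9|² + |-0.4142-5.4142i|² + |-5+4i|² + |2.4142+2.5858i|²) = (1/8)·296.0000 = 37.0000

Both sides agree, confirming Parseval's theorem.

Σ|x[n]|² = (1/N)Σ|X[k]|² = 37.0000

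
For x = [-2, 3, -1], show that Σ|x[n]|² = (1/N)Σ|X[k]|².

Time domain:
Σ|x[n]|² = |-2|² + |3|² + |-1|² = 14.0000

Frequency domain:
(1/3)Σ|X[k]|² = (1/3)(|0|² + |-3.0000-3.4641i|² + |-3.0000+3.4641i|²) = (1/3)·42.0000 = 14.0000

Both sides agree, confirming Parseval's theorem.

Σ|x[n]|² = (1/N)Σ|X[k]|² = 14.0000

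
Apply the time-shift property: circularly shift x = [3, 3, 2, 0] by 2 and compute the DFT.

Time shift by 2: X_shifted[k] = ω_4^(2k) · X[k]
Shifted x = [2, 0, 3, 3]

DFT(x[n-2]) = [8, -1+3i, 2, -1-3i]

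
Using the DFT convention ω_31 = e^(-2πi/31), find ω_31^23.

ω_31^23 = e^(-2πi·23/31)
= cos(-2π·23/31) + i·sin(-2π·23/31)
= cos(-46π/31) + i·sin(-46π/31)

ω_31^23 = cos(-46π/31) + i·sin(-46π/31) = -0.0506+0.9987i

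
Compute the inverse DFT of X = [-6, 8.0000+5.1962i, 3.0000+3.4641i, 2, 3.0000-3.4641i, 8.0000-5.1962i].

x[n] = (1/6) Σ(k=0 to 5) X[k] · e^(2πikn/6)

Computing each x[n]:
x[0] = 3
x[1] = -3
x[2] = -3
x[3] = -3
x[4] = -2
x[5] = 2

x = [3, -3, -3, -3, -2, 2]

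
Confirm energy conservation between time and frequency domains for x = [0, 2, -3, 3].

Time domain:
Σ|x[n]|² = |0|² + |2|² + |-3|² + |3|² = 22.0000

Frequency domain:
(1/4)Σ|X[k]|² = (1/4)(|2|² + |3+1i|² + |-8|² + |3-1i|²) = (1/4)·88.0000 = 22.0000

Both sides agree, confirming Parseval's theorem.

Σ|x[n]|² = (1/N)Σ|X[k]|² = 22.0000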